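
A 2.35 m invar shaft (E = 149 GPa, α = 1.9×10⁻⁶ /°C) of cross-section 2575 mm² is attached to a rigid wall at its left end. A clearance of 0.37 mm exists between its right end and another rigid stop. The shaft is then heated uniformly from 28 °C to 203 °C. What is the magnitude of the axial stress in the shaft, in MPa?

Unrestrained expansion: δ_free = αΔT L = 1.9×10⁻⁶ × 175 × 2350 = 0.7814 mm.
After closing the 0.37 mm clearance, 0.7814 − 0.37 = 0.4114 mm of expansion remains to be suppressed by the wall.
That suppressed elongation corresponds to σ = E·Δ/L = 149×10³ × 0.4114/2350 = 26.08 MPa.

σ ≈ 26.1 MPa (compressive)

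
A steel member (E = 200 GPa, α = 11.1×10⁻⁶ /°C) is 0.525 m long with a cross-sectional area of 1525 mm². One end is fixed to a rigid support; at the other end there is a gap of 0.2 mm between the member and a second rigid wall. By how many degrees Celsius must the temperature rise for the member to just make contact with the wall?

The gap closes when αΔT L = 0.2 mm, since the member is still unstressed at that instant.
ΔT = 0.2 / (11.1×10⁻⁶ × 525) = 34.32 °C.

ΔT ≈ 34.3 °C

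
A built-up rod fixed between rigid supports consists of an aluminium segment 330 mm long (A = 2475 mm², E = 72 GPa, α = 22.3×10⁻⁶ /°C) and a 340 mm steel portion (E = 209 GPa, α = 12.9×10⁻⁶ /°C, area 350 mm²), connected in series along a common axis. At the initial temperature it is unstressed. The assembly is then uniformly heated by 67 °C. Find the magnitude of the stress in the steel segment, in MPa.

σ ≈ 346 MPa (compressive)

Free thermal expansion of the whole bar: Σ αᵢΔT Lᵢ = 22.3×10⁻⁶×67×330 + 12.9×10⁻⁶×67×340 = 0.7869 mm.
The walls prevent any net length change, so an axial force P (same in every segment) develops. Compatibility: P · Σ Lᵢ/(AᵢEᵢ) = δ_free.
The series flexibility is Σ Lᵢ/(AᵢEᵢ) = 330/(2475×72×10³) + 340/(350×209×10³) = 6.5×10⁻⁶ mm/N.
P = 0.7869 / 6.5×10⁻⁶ = 121100 N = 121.1 kN, compressive.
σ_{steel} = P / A = 121100 / 350 = 345.9 MPa.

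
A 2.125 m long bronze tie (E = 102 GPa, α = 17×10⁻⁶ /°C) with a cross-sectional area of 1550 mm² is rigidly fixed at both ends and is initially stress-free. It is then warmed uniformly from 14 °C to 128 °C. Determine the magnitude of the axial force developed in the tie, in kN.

Full restraint means ε = 0, so the stress is σ = EαΔT = 102×10³ × 17×10⁻⁶ × 114 = 197.7 MPa.
Axial force P = σA = 197.7 × 1550 = 306400 N = 306.4 kN, compressive.

P ≈ 306 kN (compressive)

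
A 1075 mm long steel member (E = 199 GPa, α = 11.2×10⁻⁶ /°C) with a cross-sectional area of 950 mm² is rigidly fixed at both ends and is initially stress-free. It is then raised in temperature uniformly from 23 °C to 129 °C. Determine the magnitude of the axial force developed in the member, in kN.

Full restraint means ε = 0, so the stress is σ = EαΔT = 199×10³ × 11.2×10⁻⁶ × 106 = 236.3 MPa.
Then P = σA = 236.3 × 950 mm² = 224.4 kN, compressive.

P ≈ 224 kN (compressive)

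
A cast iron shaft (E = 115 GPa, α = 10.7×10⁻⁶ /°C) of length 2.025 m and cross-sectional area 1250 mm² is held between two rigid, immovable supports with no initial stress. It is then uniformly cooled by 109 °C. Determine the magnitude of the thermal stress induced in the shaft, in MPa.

With length fixed, the mechanical strain must cancel the thermal strain αΔT = 10.7×10⁻⁶ × 109 = 1166.3×10⁻⁶.
Hence σ = E·αΔT = 115×10³ × 1166.3×10⁻⁶ = 134.1 MPa, tensile.

σ ≈ 134 MPa (tensile)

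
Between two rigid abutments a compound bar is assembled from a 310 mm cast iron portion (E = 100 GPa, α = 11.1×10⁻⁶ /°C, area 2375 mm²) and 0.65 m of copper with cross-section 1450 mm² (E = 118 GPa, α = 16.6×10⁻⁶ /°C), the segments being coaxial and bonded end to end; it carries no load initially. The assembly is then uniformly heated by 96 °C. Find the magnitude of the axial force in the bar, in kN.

P ≈ 268 kN (compressive)

If the supports were absent, the total length change would be Σ αᵢΔT Lᵢ = 11.1×10⁻⁶×96×310 + 16.6×10⁻⁶×96×650 = 1.366 mm.
Since the ends are fixed, an axial force P builds up, equal in every segment, with P · Σ Lᵢ/(AᵢEᵢ) = δ_free.
The series flexibility is Σ Lᵢ/(AᵢEᵢ) = 310/(2375×100×10³) + 650/(1450×118×10³) = 5.104×10⁻⁶ mm/N.
P = 1.366 / 5.104×10⁻⁶ = 267700 N = 267.7 kN, compressive.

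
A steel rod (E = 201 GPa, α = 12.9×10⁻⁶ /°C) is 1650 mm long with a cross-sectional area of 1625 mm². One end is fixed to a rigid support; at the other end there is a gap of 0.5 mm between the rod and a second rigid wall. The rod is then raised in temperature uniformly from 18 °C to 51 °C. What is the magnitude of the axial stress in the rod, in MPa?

σ ≈ 24.7 MPa (compressive)

Unrestrained expansion: δ_free = αΔT L = 12.9×10⁻⁶ × 33 × 1650 = 0.7024 mm.
The gap closes (δ_free > 0.5 mm) and the wall then resists a further 0.7024 − 0.5 = 0.2024 mm of expansion.
That suppressed elongation corresponds to σ = E·Δ/L = 201×10³ × 0.2024/1650 = 24.66 MPa.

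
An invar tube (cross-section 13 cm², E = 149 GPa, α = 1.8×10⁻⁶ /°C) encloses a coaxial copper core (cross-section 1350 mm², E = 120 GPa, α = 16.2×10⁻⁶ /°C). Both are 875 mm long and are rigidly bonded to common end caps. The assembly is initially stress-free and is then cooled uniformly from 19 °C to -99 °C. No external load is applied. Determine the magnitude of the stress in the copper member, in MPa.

σ ≈ 111 MPa (tensile)

Both members must finish at the same length. With the larger α, the copper tends to over-contract; the plates restrain it, putting the copper in tension and the invar in compression. With no external load the two internal forces are equal and opposite, magnitude P.
Equating the net (thermal + elastic) strains gives |α₁ − α₂|·ΔT = P·[1/(A₁E₁) + 1/(A₂E₂)].
|α₁ − α₂|·ΔT = 14.4×10⁻⁶ × 118 = 0.001699.
1/(A₁E₁) + 1/(A₂E₂) = 1/(1300×149×10³) + 1/(1350×120×10³) = 1.134×10⁻⁸ N⁻¹.
So P = 0.001699 / 1.134×10⁻⁸ = 149.9 kN.
σ_{copper} = P/A₂ = 149900/1350 = 111 MPa, tensile.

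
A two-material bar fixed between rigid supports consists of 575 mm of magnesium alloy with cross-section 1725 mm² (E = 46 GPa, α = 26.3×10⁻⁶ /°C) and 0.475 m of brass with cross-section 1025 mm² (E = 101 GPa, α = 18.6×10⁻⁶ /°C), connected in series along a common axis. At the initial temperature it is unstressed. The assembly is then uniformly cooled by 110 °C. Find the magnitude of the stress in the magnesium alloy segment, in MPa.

σ ≈ 129 MPa (tensile)

Free thermal contraction of the whole bar: Σ αᵢΔT Lᵢ = 26.3×10⁻⁶×110×575 + 18.6×10⁻⁶×110×475 = 2.635 mm.
The walls prevent any net length change, so an axial force P (same in every segment) develops. Compatibility: P · Σ Lᵢ/(AᵢEᵢ) = δ_free.
Σ Lᵢ/(AᵢEᵢ) = 575/(1725×46×10³) + 475/(1025×101×10³) = 1.183×10⁻⁵ mm/N.
So P = 2.635 / 1.183×10⁻⁵ = 222.7 kN, tensile.
σ_{magnesium alloy} = P / A = 222700 / 1725 = 129.1 MPa.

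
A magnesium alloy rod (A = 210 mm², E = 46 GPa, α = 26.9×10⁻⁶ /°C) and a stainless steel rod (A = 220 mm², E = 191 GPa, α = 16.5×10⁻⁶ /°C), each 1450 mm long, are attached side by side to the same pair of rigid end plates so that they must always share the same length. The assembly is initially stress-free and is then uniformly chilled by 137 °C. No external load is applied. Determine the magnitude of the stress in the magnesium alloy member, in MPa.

σ ≈ 53.3 MPa (tensile)

Both members must finish at the same length. With the larger α, the magnesium alloy tends to over-contract; the plates restrain it, putting the magnesium alloy in tension and the stainless steel in compression. With no external load the two internal forces are equal and opposite, magnitude P.
Equating the net (thermal + elastic) strains gives |α₁ − α₂|·ΔT = P·[1/(A₁E₁) + 1/(A₂E₂)].
|α₁ − α₂|·ΔT = 10.4×10⁻⁶ × 137 = 0.001425.
1/(A₁E₁) + 1/(A₂E₂) = 1/(210×46×10³) + 1/(220×191×10³) = 1.273×10⁻⁷ N⁻¹.
P = 0.001425 / 1.273×10⁻⁷ = 11190 N = 11.19 kN.
σ_{magnesium alloy} = P/A₁ = 11190/210 = 53.29 MPa, tensile.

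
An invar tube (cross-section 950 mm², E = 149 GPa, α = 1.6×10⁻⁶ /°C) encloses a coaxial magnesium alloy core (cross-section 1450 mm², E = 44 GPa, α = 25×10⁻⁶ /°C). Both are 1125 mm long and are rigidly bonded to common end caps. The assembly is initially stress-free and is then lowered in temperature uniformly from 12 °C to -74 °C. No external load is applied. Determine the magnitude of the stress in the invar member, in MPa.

Both members must finish at the same length. With the larger α, the magnesium alloy tends to over-contract; the plates restrain it, putting the magnesium alloy in tension and the invar in compression. With no external load the two internal forces are equal and opposite, magnitude P.
Setting the final lengths equal and cancelling L: (α₁ − α₂)ΔT = P/(A₁E₁) + P/(A₂E₂).
|α₁ − α₂|·ΔT = 23.4×10⁻⁶ × 86 = 0.002012.
1/(A₁E₁) + 1/(A₂E₂) = 1/(950×149×10³) + 1/(1450×44×10³) = 2.274×10⁻⁸ N⁻¹.
P = 0.002012 / 2.274×10⁻⁸ = 88500 N = 88.5 kN.
σ_{invar} = P/A₁ = 88500/950 = 93.16 MPa, compressive.

σ ≈ 93.2 MPa (compressive)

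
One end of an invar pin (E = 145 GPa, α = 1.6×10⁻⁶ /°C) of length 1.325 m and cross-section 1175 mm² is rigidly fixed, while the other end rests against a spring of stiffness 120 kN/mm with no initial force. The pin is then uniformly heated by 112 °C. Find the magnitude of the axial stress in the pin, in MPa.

σ ≈ 12.5 MPa (compressive)

If the spring were absent the pin would lengthen by αΔT L = 1.6×10⁻⁶ × 112 × 1325 = 0.2374 mm.
With a force P in the spring, the elastic change of the pin is PL/(AE) and that of the spring is P/k; compatibility requires their sum to equal δ_free.
So P = δ_free / [L/(AE) + 1/k] = 0.2374 / [ 1325/(1175×145×10³) + 1/(120×10³) ].
P = 0.2374 / 1.611×10⁻⁵ = 14740 N.
σ = P/A = 14740/1175 = 12.54 MPa.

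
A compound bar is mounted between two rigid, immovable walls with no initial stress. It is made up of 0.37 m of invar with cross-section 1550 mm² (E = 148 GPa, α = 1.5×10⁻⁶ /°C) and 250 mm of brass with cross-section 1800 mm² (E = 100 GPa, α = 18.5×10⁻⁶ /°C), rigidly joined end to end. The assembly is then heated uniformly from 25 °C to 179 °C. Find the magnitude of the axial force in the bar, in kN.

Free thermal expansion of the whole bar: Σ αᵢΔT Lᵢ = 1.5×10⁻⁶×154×370 + 18.5×10⁻⁶×154×250 = 0.7977 mm.
Since the ends are fixed, an axial force P builds up, equal in every segment, with P · Σ Lᵢ/(AᵢEᵢ) = δ_free.
The series flexibility is Σ Lᵢ/(AᵢEᵢ) = 370/(1550×148×10³) + 250/(1800×100×10³) = 3.002×10⁻⁶ mm/N.
So P = 0.7977 / 3.002×10⁻⁶ = 265.7 kN, compressive.

P ≈ 266 kN (compressive)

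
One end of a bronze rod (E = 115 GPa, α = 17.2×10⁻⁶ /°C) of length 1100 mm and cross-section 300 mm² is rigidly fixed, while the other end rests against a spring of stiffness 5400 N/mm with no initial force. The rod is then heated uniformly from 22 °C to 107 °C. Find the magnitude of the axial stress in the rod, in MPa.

σ ≈ 24.7 MPa (compressive)

Free thermal expansion: δ_free = αΔT L = 17.2×10⁻⁶ × 85 × 1100 = 1.608 mm.
Let P be the compressive force at the spring. The rod shortens elastically by PL/(AE) and the spring compresses by P/k; together these equal δ_free.
P [ L/(AE) + 1/k ] = δ_free → P [ 1100/(300×115×10³) + 1/(5400) ] = 1.608.
P = 1.608 / 0.0002171 = 7409 N.
σ = P/A = 7409/300 = 24.7 MPa.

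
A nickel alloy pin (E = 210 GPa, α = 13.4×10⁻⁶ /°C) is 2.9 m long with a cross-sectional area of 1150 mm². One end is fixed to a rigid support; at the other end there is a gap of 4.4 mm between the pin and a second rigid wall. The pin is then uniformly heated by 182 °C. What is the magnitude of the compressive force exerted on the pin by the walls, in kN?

P ≈ 223 kN

Unrestrained expansion: δ_free = αΔT L = 13.4×10⁻⁶ × 182 × 2900 = 7.073 mm.
This exceeds the 4.4 mm gap, so the wall pushes back. The portion of expansion that must be recovered elastically is δ_free − gap = 7.073 − 4.4 = 2.673 mm.
Compatibility: PL/(AE) = 2.673 mm, so σ = P/A = E × (2.673/2900) = 193.5 MPa.
Force on the wall = σA = 193.5 × 1150 mm² = 222.6 kN.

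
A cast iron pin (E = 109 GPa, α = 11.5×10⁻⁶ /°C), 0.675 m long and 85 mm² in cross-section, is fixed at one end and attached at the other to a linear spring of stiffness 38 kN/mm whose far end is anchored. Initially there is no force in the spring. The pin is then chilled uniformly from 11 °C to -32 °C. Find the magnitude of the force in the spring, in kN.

If the spring were absent the pin would shorten by αΔT L = 11.5×10⁻⁶ × 43 × 675 = 0.3338 mm.
Let P be the tensile force in the spring. The pin extends elastically by PL/(AE) and the spring stretches by P/k; together these equal δ_free.
P [ L/(AE) + 1/k ] = δ_free → P [ 675/(85×109×10³) + 1/(38×10³) ] = 0.3338.
P = 0.3338 / 9.917×10⁻⁵ = 3366 N.

P ≈ 3.37 kN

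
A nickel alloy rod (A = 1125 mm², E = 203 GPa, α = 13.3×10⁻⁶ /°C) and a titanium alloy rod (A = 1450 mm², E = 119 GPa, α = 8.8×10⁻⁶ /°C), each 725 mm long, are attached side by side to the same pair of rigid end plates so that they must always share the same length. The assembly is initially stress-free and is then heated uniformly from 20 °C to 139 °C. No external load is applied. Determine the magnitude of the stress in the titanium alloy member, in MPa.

The nickel alloy has the larger α, so on heating it would change length more than the titanium alloy if both were free. The rigid plates force a common final length, so the nickel alloy is put into compression and the titanium alloy into tension, with equal and opposite forces P (no external load).
Compatibility of the two members (thermal + elastic change equal): (α₁ − α₂)ΔT = P·[1/(A₁E₁) + 1/(A₂E₂)].
|α₁ − α₂|·ΔT = 4.5×10⁻⁶ × 119 = 0.0005355.
1/(A₁E₁) + 1/(A₂E₂) = 1/(1125×203×10³) + 1/(1450×119×10³) = 1.017×10⁻⁸ N⁻¹.
So P = 0.0005355 / 1.017×10⁻⁸ = 52.63 kN.
σ_{titanium alloy} = P/A₂ = 52630/1450 = 36.3 MPa, tensile.

σ ≈ 36.3 MPa (tensile)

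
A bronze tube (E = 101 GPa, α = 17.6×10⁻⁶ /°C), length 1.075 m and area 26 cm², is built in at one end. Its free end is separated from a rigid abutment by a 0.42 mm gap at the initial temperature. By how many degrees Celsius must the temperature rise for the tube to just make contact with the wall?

The gap closes when αΔT L = 0.42 mm, since the tube is still unstressed at that instant.
ΔT = 0.42 / (17.6×10⁻⁶ × 1075) = 22.2 °C.

ΔT ≈ 22.2 °C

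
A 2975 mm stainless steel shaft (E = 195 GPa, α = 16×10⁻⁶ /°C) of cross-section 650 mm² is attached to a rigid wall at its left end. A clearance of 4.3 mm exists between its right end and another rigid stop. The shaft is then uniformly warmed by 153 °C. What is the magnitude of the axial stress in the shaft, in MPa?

If the wall were absent the shaft would grow by αΔT L = 16×10⁻⁶ × 153 × 2975 = 7.283 mm.
The gap closes (δ_free > 4.3 mm) and the wall then resists a further 7.283 − 4.3 = 2.983 mm of expansion.
That suppressed elongation corresponds to σ = E·Δ/L = 195×10³ × 2.983/2975 = 195.5 MPa.

σ ≈ 196 MPa (compressive)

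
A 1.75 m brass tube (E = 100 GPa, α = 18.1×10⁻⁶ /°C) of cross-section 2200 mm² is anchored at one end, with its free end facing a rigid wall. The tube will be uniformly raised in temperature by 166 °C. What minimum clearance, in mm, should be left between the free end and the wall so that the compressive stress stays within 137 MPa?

Free expansion if unrestrained: δ_free = αΔT L = 18.1×10⁻⁶ × 166 × 1750 = 5.258 mm.
A stress of 137 MPa corresponds to the wall pushing the tube back by σL/E = 137×1750/(100×10³) = 2.397 mm.
The gap must absorb the remainder: g_min = 5.258 − 2.397 = 2.861 mm.

g ≈ 2.86 mm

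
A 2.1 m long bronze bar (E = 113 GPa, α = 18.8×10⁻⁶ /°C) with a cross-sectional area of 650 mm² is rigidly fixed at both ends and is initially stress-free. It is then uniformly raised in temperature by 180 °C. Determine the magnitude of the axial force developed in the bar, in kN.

P ≈ 249 kN (compressive)

With zero net strain, σ = E·αΔT = 113 GPa × 18.8×10⁻⁶ × 180 = 382.4 MPa.
P = AEαΔT = 650 × 113×10³ × 18.8×10⁻⁶ × 180 = 248.6 kN (compressive).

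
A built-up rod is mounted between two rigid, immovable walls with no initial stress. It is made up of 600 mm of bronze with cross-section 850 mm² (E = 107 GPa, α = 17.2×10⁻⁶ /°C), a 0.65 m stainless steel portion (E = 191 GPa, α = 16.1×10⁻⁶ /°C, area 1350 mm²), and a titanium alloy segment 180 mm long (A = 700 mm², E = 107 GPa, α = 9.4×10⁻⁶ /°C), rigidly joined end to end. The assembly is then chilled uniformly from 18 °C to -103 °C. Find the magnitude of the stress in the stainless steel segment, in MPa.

If the supports were absent, the total length change would be Σ αᵢΔT Lᵢ = 17.2×10⁻⁶×121×600 + 16.1×10⁻⁶×121×650 + 9.4×10⁻⁶×121×180 = 2.72 mm.
The walls prevent any net length change, so an axial force P (same in every segment) develops. Compatibility: P · Σ Lᵢ/(AᵢEᵢ) = δ_free.
The series flexibility is Σ Lᵢ/(AᵢEᵢ) = 600/(850×107×10³) + 650/(1350×191×10³) + 180/(700×107×10³) = 1.152×10⁻⁵ mm/N.
P = 2.72 / 1.152×10⁻⁵ = 236100 N = 236.1 kN, tensile.
σ_{stainless steel} = P / A = 236100 / 1350 = 174.9 MPa.

σ ≈ 175 MPa (tensile)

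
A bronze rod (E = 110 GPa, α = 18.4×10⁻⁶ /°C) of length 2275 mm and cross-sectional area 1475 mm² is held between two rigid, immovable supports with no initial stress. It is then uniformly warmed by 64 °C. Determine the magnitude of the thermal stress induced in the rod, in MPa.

σ ≈ 130 MPa (compressive)

The supports are rigid, so the total axial strain is zero. The restrained thermal strain is ε = αΔT = 18.4×10⁻⁶ × 64 = 1177.6×10⁻⁶.
Hence σ = E·αΔT = 110×10³ × 1177.6×10⁻⁶ = 129.5 MPa, compressive.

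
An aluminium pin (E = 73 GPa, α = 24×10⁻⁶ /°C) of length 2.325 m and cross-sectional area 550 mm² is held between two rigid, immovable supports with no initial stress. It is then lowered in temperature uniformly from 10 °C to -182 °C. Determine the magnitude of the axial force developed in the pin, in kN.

P ≈ 185 kN (tensile)

The ends cannot move, so σ = EαΔT = 73×10³ × 24×10⁻⁶ × 192 = 336.4 MPa.
Then P = σA = 336.4 × 550 mm² = 185 kN, tensile.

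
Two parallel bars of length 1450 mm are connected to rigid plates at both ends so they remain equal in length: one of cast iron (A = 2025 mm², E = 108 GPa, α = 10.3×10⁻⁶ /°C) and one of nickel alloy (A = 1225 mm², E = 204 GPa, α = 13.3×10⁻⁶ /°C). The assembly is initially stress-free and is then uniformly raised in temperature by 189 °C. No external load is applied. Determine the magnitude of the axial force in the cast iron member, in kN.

P ≈ 66.1 kN (tensile in the cast iron)

The nickel alloy has the larger α, so on heating it would change length more than the cast iron if both were free. The rigid plates force a common final length, so the nickel alloy is put into compression and the cast iron into tension, with equal and opposite forces P (no external load).
Equating the net (thermal + elastic) strains gives |α₁ − α₂|·ΔT = P·[1/(A₁E₁) + 1/(A₂E₂)].
|α₁ − α₂|·ΔT = 3×10⁻⁶ × 189 = 0.000567.
1/(A₁E₁) + 1/(A₂E₂) = 1/(2025×108×10³) + 1/(1225×204×10³) = 8.574×10⁻⁹ N⁻¹.
P = 0.000567 / 8.574×10⁻⁹ = 66130 N = 66.13 kN.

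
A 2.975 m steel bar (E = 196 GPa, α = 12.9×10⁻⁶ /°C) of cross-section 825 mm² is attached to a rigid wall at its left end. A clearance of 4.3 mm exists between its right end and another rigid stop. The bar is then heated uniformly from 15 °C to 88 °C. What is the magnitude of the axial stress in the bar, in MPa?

Unrestrained expansion: δ_free = αΔT L = 12.9×10⁻⁶ × 73 × 2975 = 2.802 mm.
This is smaller than the 4.3 mm clearance, so the bar expands freely without reaching the stop — the stress is zero.

σ ≈ 0 MPa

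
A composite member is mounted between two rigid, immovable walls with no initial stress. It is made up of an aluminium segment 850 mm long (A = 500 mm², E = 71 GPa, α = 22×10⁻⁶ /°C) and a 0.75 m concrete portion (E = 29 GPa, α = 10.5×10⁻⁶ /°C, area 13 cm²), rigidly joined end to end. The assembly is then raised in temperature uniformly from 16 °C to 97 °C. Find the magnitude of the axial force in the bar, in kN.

P ≈ 49.1 kN (compressive)

If the supports were absent, the total length change would be Σ αᵢΔT Lᵢ = 22×10⁻⁶×81×850 + 10.5×10⁻⁶×81×750 = 2.153 mm.
The rigid supports impose zero overall length change; the single axial force P common to all segments must satisfy P Σ Lᵢ/(AᵢEᵢ) = δ_free.
Σ Lᵢ/(AᵢEᵢ) = 850/(500×71×10³) + 750/(1300×29×10³) = 4.384×10⁻⁵ mm/N.
Hence P = δ_free / Σ(L/AE) = 2.153/4.384×10⁻⁵ = 49.1 kN (compressive).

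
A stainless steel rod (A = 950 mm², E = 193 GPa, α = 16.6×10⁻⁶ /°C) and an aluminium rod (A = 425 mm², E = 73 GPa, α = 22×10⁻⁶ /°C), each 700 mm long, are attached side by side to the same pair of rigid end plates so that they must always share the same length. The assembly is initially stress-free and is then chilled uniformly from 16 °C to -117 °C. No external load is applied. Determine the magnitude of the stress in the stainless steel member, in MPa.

σ ≈ 20.1 MPa (compressive)

Both members must finish at the same length. With the larger α, the aluminium tends to over-contract; the plates restrain it, putting the aluminium in tension and the stainless steel in compression. With no external load the two internal forces are equal and opposite, magnitude P.
Equating the net (thermal + elastic) strains gives |α₁ − α₂|·ΔT = P·[1/(A₁E₁) + 1/(A₂E₂)].
|α₁ − α₂|·ΔT = 5.4×10⁻⁶ × 133 = 0.0007182.
1/(A₁E₁) + 1/(A₂E₂) = 1/(950×193×10³) + 1/(425×73×10³) = 3.769×10⁻⁸ N⁻¹.
P = 0.0007182 / 3.769×10⁻⁸ = 19060 N = 19.06 kN.
σ_{stainless steel} = P/A₁ = 19060/950 = 20.06 MPa, compressive.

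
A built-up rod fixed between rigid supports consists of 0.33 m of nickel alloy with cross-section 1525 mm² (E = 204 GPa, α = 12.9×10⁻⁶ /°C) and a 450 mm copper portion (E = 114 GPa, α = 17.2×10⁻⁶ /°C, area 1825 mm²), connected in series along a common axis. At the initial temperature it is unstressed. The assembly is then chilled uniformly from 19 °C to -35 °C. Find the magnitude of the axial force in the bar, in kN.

If the supports were absent, the total length change would be Σ αᵢΔT Lᵢ = 12.9×10⁻⁶×54×330 + 17.2×10⁻⁶×54×450 = 0.6478 mm.
The rigid supports impose zero overall length change; the single axial force P common to all segments must satisfy P Σ Lᵢ/(AᵢEᵢ) = δ_free.
Σ Lᵢ/(AᵢEᵢ) = 330/(1525×204×10³) + 450/(1825×114×10³) = 3.224×10⁻⁶ mm/N.
So P = 0.6478 / 3.224×10⁻⁶ = 201 kN, tensile.

P ≈ 201 kN (tensile)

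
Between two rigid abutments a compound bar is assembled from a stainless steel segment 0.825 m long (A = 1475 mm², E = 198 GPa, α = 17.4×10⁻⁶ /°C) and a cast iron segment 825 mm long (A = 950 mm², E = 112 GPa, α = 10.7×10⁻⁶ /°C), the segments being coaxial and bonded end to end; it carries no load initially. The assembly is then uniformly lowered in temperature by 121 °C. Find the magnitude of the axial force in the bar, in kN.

With the walls removed the bar would change length by δ_free = Σ αᵢΔT Lᵢ = 17.4×10⁻⁶×121×825 + 10.7×10⁻⁶×121×825 = 2.805 mm.
Since the ends are fixed, an axial force P builds up, equal in every segment, with P · Σ Lᵢ/(AᵢEᵢ) = δ_free.
The series flexibility is Σ Lᵢ/(AᵢEᵢ) = 825/(1475×198×10³) + 825/(950×112×10³) = 1.058×10⁻⁵ mm/N.
P = 2.805 / 1.058×10⁻⁵ = 265200 N = 265.2 kN, tensile.

P ≈ 265 kN (tensile)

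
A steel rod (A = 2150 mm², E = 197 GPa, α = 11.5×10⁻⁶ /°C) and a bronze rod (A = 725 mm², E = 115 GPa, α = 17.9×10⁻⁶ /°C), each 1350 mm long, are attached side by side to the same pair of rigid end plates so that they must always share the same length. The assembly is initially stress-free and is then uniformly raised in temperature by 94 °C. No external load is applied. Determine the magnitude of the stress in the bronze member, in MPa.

σ ≈ 57.8 MPa (compressive)

The bronze has the larger α, so on heating it would change length more than the steel if both were free. The rigid plates force a common final length, so the bronze is put into compression and the steel into tension, with equal and opposite forces P (no external load).
Setting the final lengths equal and cancelling L: (α₁ − α₂)ΔT = P/(A₁E₁) + P/(A₂E₂).
|α₁ − α₂|·ΔT = 6.4×10⁻⁶ × 94 = 0.0006016.
1/(A₁E₁) + 1/(A₂E₂) = 1/(2150×197×10³) + 1/(725×115×10³) = 1.435×10⁻⁸ N⁻¹.
So P = 0.0006016 / 1.435×10⁻⁸ = 41.91 kN.
σ_{bronze} = P/A₂ = 41910/725 = 57.81 MPa, compressive.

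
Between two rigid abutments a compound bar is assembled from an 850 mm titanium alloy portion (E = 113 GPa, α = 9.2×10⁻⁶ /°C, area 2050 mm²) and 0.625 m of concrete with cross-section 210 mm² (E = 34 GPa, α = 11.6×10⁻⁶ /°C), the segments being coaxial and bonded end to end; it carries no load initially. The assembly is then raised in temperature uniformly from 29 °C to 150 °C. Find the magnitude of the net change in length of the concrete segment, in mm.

|ΔL| ≈ 0.873 mm

If the supports were absent, the total length change would be Σ αᵢΔT Lᵢ = 9.2×10⁻⁶×121×850 + 11.6×10⁻⁶×121×625 = 1.823 mm.
The rigid supports impose zero overall length change; the single axial force P common to all segments must satisfy P Σ Lᵢ/(AᵢEᵢ) = δ_free.
Σ Lᵢ/(AᵢEᵢ) = 850/(2050×113×10³) + 625/(210×34×10³) = 9.12×10⁻⁵ mm/N.
P = 1.823 / 9.12×10⁻⁵ = 19990 N = 19.99 kN, compressive.
For the concrete segment, free thermal change = 11.6×10⁻⁶×121×625 = 0.8772 mm and elastic change from P = 19990×625/(210×34×10³) = 1.75 mm; these oppose, so the net change is 0.873 mm (segment shortens).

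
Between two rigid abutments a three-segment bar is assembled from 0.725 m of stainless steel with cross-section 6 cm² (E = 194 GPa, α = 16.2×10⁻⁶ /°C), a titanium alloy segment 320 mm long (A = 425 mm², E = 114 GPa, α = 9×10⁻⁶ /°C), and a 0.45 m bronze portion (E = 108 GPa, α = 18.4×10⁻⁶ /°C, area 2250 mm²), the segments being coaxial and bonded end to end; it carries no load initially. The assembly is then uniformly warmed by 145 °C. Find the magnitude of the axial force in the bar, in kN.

P ≈ 226 kN (compressive)

Free thermal expansion of the whole bar: Σ αᵢΔT Lᵢ = 16.2×10⁻⁶×145×725 + 9×10⁻⁶×145×320 + 18.4×10⁻⁶×145×450 = 3.321 mm.
The walls prevent any net length change, so an axial force P (same in every segment) develops. Compatibility: P · Σ Lᵢ/(AᵢEᵢ) = δ_free.
Σ Lᵢ/(AᵢEᵢ) = 725/(600×194×10³) + 320/(425×114×10³) + 450/(2250×108×10³) = 1.469×10⁻⁵ mm/N.
P = 3.321 / 1.469×10⁻⁵ = 226200 N = 226.2 kN, compressive.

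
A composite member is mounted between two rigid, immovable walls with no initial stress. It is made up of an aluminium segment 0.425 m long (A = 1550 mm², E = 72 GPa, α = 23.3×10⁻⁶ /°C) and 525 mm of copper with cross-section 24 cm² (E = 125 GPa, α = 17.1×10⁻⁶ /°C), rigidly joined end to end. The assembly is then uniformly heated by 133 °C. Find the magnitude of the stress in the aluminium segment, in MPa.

If the supports were absent, the total length change would be Σ αᵢΔT Lᵢ = 23.3×10⁻⁶×133×425 + 17.1×10⁻⁶×133×525 = 2.511 mm.
The walls prevent any net length change, so an axial force P (same in every segment) develops. Compatibility: P · Σ Lᵢ/(AᵢEᵢ) = δ_free.
Σ Lᵢ/(AᵢEᵢ) = 425/(1550×72×10³) + 525/(2400×125×10³) = 5.558×10⁻⁶ mm/N.
Hence P = δ_free / Σ(L/AE) = 2.511/5.558×10⁻⁶ = 451.8 kN (compressive).
σ_{aluminium} = P / A = 451800 / 1550 = 291.5 MPa.

σ ≈ 291 MPa (compressive)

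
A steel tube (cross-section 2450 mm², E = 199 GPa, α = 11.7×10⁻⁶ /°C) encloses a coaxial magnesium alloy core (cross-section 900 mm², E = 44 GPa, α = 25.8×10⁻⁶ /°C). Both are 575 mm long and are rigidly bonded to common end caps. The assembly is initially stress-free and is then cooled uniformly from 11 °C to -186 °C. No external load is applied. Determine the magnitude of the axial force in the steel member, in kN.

The magnesium alloy has the larger α, so on cooling it would change length more than the steel if both were free. The rigid plates force a common final length, so the magnesium alloy is put into tension and the steel into compression, with equal and opposite forces P (no external load).
Compatibility of the two members (thermal + elastic change equal): (α₁ − α₂)ΔT = P·[1/(A₁E₁) + 1/(A₂E₂)].
|α₁ − α₂|·ΔT = 14.1×10⁻⁶ × 197 = 0.002778.
1/(A₁E₁) + 1/(A₂E₂) = 1/(2450×199×10³) + 1/(900×44×10³) = 2.73×10⁻⁸ N⁻¹.
P = 0.002778 / 2.73×10⁻⁸ = 101700 N = 101.7 kN.

P ≈ 102 kN (compressive in the steel)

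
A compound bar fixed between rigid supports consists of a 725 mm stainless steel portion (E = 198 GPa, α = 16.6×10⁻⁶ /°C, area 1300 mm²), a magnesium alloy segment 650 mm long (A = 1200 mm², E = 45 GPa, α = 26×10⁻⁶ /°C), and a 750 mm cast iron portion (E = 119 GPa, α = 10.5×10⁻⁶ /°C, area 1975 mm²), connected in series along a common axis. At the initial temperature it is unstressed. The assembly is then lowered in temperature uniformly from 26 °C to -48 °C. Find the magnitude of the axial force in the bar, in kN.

P ≈ 151 kN (tensile)

If the supports were absent, the total length change would be Σ αᵢΔT Lᵢ = 16.6×10⁻⁶×74×725 + 26×10⁻⁶×74×650 + 10.5×10⁻⁶×74×750 = 2.724 mm.
The rigid supports impose zero overall length change; the single axial force P common to all segments must satisfy P Σ Lᵢ/(AᵢEᵢ) = δ_free.
Σ Lᵢ/(AᵢEᵢ) = 725/(1300×198×10³) + 650/(1200×45×10³) + 750/(1975×119×10³) = 1.804×10⁻⁵ mm/N.
So P = 2.724 / 1.804×10⁻⁵ = 151 kN, tensile.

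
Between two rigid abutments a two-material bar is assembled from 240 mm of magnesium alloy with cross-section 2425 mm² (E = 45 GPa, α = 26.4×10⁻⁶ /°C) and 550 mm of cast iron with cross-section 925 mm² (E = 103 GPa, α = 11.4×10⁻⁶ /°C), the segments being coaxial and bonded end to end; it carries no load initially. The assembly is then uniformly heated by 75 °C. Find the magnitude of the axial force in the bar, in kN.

If the supports were absent, the total length change would be Σ αᵢΔT Lᵢ = 26.4×10⁻⁶×75×240 + 11.4×10⁻⁶×75×550 = 0.9455 mm.
Since the ends are fixed, an axial force P builds up, equal in every segment, with P · Σ Lᵢ/(AᵢEᵢ) = δ_free.
The series flexibility is Σ Lᵢ/(AᵢEᵢ) = 240/(2425×45×10³) + 550/(925×103×10³) = 7.972×10⁻⁶ mm/N.
So P = 0.9455 / 7.972×10⁻⁶ = 118.6 kN, compressive.

P ≈ 119 kN (compressive)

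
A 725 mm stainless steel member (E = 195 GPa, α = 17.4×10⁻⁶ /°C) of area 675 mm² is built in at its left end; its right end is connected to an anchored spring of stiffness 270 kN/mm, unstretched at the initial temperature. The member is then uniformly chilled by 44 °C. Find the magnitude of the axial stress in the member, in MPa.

Free thermal contraction: δ_free = αΔT L = 17.4×10⁻⁶ × 44 × 725 = 0.5551 mm.
With a force P in the spring, the elastic change of the member is PL/(AE) and that of the spring is P/k; compatibility requires their sum to equal δ_free.
P [ L/(AE) + 1/k ] = δ_free → P [ 725/(675×195×10³) + 1/(270×10³) ] = 0.5551.
P = 0.5551 / 9.212×10⁻⁶ = 60260 N.
σ = P/A = 60260/675 = 89.27 MPa.

σ ≈ 89.3 MPa (tensile)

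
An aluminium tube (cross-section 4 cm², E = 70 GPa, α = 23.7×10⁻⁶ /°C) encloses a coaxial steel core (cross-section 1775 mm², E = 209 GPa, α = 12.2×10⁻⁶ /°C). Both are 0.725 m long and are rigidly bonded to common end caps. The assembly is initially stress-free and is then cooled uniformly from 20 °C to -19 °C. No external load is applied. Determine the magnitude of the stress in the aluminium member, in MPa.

The aluminium has the larger α, so on cooling it would change length more than the steel if both were free. The rigid plates force a common final length, so the aluminium is put into tension and the steel into compression, with equal and opposite forces P (no external load).
Setting the final lengths equal and cancelling L: (α₁ − α₂)ΔT = P/(A₁E₁) + P/(A₂E₂).
|α₁ − α₂|·ΔT = 11.5×10⁻⁶ × 39 = 0.0004485.
1/(A₁E₁) + 1/(A₂E₂) = 1/(400×70×10³) + 1/(1775×209×10³) = 3.841×10⁻⁸ N⁻¹.
P = 0.0004485 / 3.841×10⁻⁸ = 11680 N = 11.68 kN.
σ_{aluminium} = P/A₁ = 11680/400 = 29.19 MPa, tensile.

σ ≈ 29.2 MPa (tensile)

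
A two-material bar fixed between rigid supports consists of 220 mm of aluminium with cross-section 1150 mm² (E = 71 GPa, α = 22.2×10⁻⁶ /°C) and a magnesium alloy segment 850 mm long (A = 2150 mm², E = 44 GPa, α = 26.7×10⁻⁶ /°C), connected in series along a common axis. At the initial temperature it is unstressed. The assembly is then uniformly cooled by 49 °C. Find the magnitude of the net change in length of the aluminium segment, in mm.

|ΔL| ≈ 0.0724 mm

With the walls removed the bar would change length by δ_free = Σ αᵢΔT Lᵢ = 22.2×10⁻⁶×49×220 + 26.7×10⁻⁶×49×850 = 1.351 mm.
The walls prevent any net length change, so an axial force P (same in every segment) develops. Compatibility: P · Σ Lᵢ/(AᵢEᵢ) = δ_free.
The series flexibility is Σ Lᵢ/(AᵢEᵢ) = 220/(1150×71×10³) + 850/(2150×44×10³) = 1.168×10⁻⁵ mm/N.
P = 1.351 / 1.168×10⁻⁵ = 115700 N = 115.7 kN, tensile.
For the aluminium segment, free thermal change = 22.2×10⁻⁶×49×220 = 0.2393 mm and elastic change from P = 115700×220/(1150×71×10³) = 0.3118 mm; these oppose, so the net change is 0.0724 mm (segment lengthens).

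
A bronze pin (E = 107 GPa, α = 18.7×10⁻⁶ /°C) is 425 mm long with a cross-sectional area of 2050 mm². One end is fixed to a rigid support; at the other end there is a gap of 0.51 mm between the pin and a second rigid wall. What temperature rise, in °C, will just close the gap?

Contact occurs when the free expansion equals the gap: αΔT L = 0.51 mm.
ΔT = 0.51 / (18.7×10⁻⁶ × 425) = 64.17 °C.

ΔT ≈ 64.2 °C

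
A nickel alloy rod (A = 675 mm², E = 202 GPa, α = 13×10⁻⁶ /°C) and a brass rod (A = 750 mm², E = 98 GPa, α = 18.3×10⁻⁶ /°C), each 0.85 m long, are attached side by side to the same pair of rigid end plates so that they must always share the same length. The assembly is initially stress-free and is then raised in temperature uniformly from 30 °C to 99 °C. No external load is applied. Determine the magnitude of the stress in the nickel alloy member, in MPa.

σ ≈ 25.9 MPa (tensile)

The brass has the larger α, so on heating it would change length more than the nickel alloy if both were free. The rigid plates force a common final length, so the brass is put into compression and the nickel alloy into tension, with equal and opposite forces P (no external load).
Setting the final lengths equal and cancelling L: (α₁ − α₂)ΔT = P/(A₁E₁) + P/(A₂E₂).
|α₁ − α₂|·ΔT = 5.3×10⁻⁶ × 69 = 0.0003657.
1/(A₁E₁) + 1/(A₂E₂) = 1/(675×202×10³) + 1/(750×98×10³) = 2.094×10⁻⁸ N⁻¹.
So P = 0.0003657 / 2.094×10⁻⁸ = 17.46 kN.
σ_{nickel alloy} = P/A₁ = 17460/675 = 25.87 MPa, tensile.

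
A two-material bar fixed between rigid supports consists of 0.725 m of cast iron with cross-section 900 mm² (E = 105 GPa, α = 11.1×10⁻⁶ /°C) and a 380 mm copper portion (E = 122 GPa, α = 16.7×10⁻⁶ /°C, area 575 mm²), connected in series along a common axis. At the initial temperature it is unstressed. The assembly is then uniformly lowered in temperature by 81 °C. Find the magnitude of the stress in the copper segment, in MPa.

σ ≈ 155 MPa (tensile)

Free thermal contraction of the whole bar: Σ αᵢΔT Lᵢ = 11.1×10⁻⁶×81×725 + 16.7×10⁻⁶×81×380 = 1.166 mm.
Since the ends are fixed, an axial force P builds up, equal in every segment, with P · Σ Lᵢ/(AᵢEᵢ) = δ_free.
The series flexibility is Σ Lᵢ/(AᵢEᵢ) = 725/(900×105×10³) + 380/(575×122×10³) = 1.309×10⁻⁵ mm/N.
So P = 1.166 / 1.309×10⁻⁵ = 89.07 kN, tensile.
σ_{copper} = P / A = 89070 / 575 = 154.9 MPa.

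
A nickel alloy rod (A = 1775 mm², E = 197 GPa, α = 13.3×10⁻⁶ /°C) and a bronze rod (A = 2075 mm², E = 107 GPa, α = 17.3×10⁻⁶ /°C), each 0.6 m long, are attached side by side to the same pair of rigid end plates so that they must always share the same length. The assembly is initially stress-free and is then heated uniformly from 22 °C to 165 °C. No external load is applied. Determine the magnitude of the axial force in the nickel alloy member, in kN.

P ≈ 77.7 kN (tensile in the nickel alloy)

Equilibrium of a rigid end plate with no external load gives equal and opposite internal forces ±P in the two members. Since α_{bronze} > α_{nickel alloy}, heating drives the bronze into compression and the nickel alloy into tension.
Equating the net (thermal + elastic) strains gives |α₁ − α₂|·ΔT = P·[1/(A₁E₁) + 1/(A₂E₂)].
|α₁ − α₂|·ΔT = 4×10⁻⁶ × 143 = 0.000572.
1/(A₁E₁) + 1/(A₂E₂) = 1/(1775×197×10³) + 1/(2075×107×10³) = 7.364×10⁻⁹ N⁻¹.
P = 0.000572 / 7.364×10⁻⁹ = 77680 N = 77.68 kN.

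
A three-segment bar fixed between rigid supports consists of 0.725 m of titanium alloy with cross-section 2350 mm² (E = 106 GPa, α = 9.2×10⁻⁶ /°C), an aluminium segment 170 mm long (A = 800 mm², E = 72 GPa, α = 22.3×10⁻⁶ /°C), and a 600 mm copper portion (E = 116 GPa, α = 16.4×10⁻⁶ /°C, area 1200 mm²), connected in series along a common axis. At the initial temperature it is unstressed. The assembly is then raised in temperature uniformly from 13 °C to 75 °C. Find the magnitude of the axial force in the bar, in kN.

P ≈ 124 kN (compressive)

With the walls removed the bar would change length by δ_free = Σ αᵢΔT Lᵢ = 9.2×10⁻⁶×62×725 + 22.3×10⁻⁶×62×170 + 16.4×10⁻⁶×62×600 = 1.259 mm.
The walls prevent any net length change, so an axial force P (same in every segment) develops. Compatibility: P · Σ Lᵢ/(AᵢEᵢ) = δ_free.
Σ Lᵢ/(AᵢEᵢ) = 725/(2350×106×10³) + 170/(800×72×10³) + 600/(1200×116×10³) = 1.017×10⁻⁵ mm/N.
So P = 1.259 / 1.017×10⁻⁵ = 123.7 kN, compressive.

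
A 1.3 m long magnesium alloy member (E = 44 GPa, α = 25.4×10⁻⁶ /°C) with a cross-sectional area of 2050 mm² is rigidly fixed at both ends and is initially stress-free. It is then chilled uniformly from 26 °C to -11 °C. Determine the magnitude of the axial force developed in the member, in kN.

Full restraint means ε = 0, so the stress is σ = EαΔT = 44×10³ × 25.4×10⁻⁶ × 37 = 41.35 MPa.
Axial force P = σA = 41.35 × 2050 = 84770 N = 84.77 kN, tensile.

P ≈ 84.8 kN (tensile)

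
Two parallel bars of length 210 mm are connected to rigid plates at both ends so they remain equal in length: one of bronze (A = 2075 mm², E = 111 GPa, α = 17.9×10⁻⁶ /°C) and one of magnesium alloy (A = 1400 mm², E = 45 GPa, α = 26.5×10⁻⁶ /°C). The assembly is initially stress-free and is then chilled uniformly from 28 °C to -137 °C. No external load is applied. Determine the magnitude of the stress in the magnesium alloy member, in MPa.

The magnesium alloy has the larger α, so on cooling it would change length more than the bronze if both were free. The rigid plates force a common final length, so the magnesium alloy is put into tension and the bronze into compression, with equal and opposite forces P (no external load).
Equating the net (thermal + elastic) strains gives |α₁ − α₂|·ΔT = P·[1/(A₁E₁) + 1/(A₂E₂)].
|α₁ − α₂|·ΔT = 8.6×10⁻⁶ × 165 = 0.001419.
1/(A₁E₁) + 1/(A₂E₂) = 1/(2075×111×10³) + 1/(1400×45×10³) = 2.021×10⁻⁸ N⁻¹.
So P = 0.001419 / 2.021×10⁻⁸ = 70.2 kN.
σ_{magnesium alloy} = P/A₂ = 70200/1400 = 50.14 MPa, tensile.

σ ≈ 50.1 MPa (tensile)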